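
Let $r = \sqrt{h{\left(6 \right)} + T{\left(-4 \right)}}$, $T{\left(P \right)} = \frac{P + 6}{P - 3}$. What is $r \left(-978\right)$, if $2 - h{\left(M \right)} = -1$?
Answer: $- \frac{978 \sqrt{133}}{7} \approx -1611.3$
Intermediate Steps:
$h{\left(M \right)} = 3$ ($h{\left(M \right)} = 2 - -1 = 2 + 1 = 3$)
$T{\left(P \right)} = \frac{6 + P}{-3 + P}$
$r = \frac{\sqrt{133}}{7}$ ($r = \sqrt{3 + \frac{6 - 4}{-3 - 4}} = \sqrt{3 + \frac{1}{-7} \cdot 2} = \sqrt{3 - \frac{2}{7}} = \sqrt{\frac{19}{7}} = \frac{\sqrt{133}}{7} \approx 1.6475$)
$r \left(-978\right) = \frac{\sqrt{133}}{7} \left(-978\right) = - \frac{978 \sqrt{133}}{7}$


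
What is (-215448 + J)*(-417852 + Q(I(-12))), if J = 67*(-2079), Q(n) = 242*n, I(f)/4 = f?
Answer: 152349907788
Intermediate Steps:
I(f) = 4*f
J = -139293
(-215448 + J)*(-417852 + Q(I(-12))) = (-215448 - 139293)*(-417852 + 242*(4*(-12))) = -354741*(-417852 + 242*(-48)) = -354741*(-417852 - 11616) = -354741*(-429468) = 152349907788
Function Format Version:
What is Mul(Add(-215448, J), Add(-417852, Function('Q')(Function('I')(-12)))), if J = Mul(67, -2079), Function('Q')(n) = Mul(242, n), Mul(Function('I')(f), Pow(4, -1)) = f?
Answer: 152349907788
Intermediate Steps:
Function('I')(f) = Mul(4, f)
J = -139293
Mul(Add(-215448, J), Add(-417852, Function('Q')(Function('I')(-12)))) = Mul(Add(-215448, -139293), Add(-417852, Mul(242, Mul(4, -12)))) = Mul(-354741, Add(-417852, Mul(242, -48))) = Mul(-354741, Add(-417852, -11616)) = Mul(-354741, -429468) = 152349907788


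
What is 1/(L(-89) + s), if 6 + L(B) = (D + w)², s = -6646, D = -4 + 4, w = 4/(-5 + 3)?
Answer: -1/6648 ≈ -0.00015042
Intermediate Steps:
w = -2 (w = 4/(-2) = 4*(-½) = -2)
D = 0
L(B) = -2 (L(B) = -6 + (0 - 2)² = -6 + (-2)² = -6 + 4 = -2)
1/(L(-89) + s) = 1/(-2 - 6646) = 1/(-6648) = -1/6648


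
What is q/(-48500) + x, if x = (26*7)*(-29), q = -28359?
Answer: -255954641/48500 ≈ -5277.4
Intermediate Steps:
x = -5278 (x = 182*(-29) = -5278)
q/(-48500) + x = -28359/(-48500) - 5278 = -28359*(-1/48500) - 5278 = 28359/48500 - 5278 = -255954641/48500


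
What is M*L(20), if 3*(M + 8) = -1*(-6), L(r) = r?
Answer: -120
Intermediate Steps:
M = -6 (M = -8 + (-1*(-6))/3 = -8 + (⅓)*6 = -8 + 2 = -6)
M*L(20) = -6*20 = -120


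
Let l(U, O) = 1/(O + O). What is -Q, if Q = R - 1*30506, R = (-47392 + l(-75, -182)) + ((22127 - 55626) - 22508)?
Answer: 48741421/364 ≈ 1.3391e+5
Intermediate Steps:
l(U, O) = 1/(2*O)
R = -37637237/364 (R = (-47392 + (½)/(-182)) + ((22127 - 55626) - 22508) = (-47392 + (½)*(-1/182)) + (-33499 - 22508) = (-47392 - 1/364) - 56007 = -17250689/364 - 56007 = -37637237/364 ≈ -1.0340e+5)
Q = -48741421/364 (Q = -37637237/364 - 1*30506 = -37637237/364 - 30506 = -48741421/364 ≈ -1.3391e+5)
-Q = -1*(-48741421/364) = 48741421/364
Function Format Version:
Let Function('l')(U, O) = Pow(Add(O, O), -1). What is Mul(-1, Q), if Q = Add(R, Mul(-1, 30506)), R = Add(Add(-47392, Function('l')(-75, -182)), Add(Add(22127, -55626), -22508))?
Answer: Rational(48741421, 364) ≈ 1.3391e+5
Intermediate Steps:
Function('l')(U, O) = Mul(Rational(1, 2), Pow(O, -1)) (Function('l')(U, O) = Pow(Mul(2, O), -1) = Mul(Rational(1, 2), Pow(O, -1)))
R = Rational(-37637237, 364) (R = Add(Add(-47392, Mul(Rational(1, 2), Pow(-182, -1))), Add(Add(22127, -55626), -22508)) = Add(Add(-47392, Mul(Rational(1, 2), Rational(-1, 182))), Add(-33499, -22508)) = Add(Add(-47392, Rational(-1, 364)), -56007) = Add(Rational(-17250689, 364), -56007) = Rational(-37637237, 364) ≈ -1.0340e+5)
Q = Rational(-48741421, 364) (Q = Add(Rational(-37637237, 364), Mul(-1, 30506)) = Add(Rational(-37637237, 364), -30506) = Rational(-48741421, 364) ≈ -1.3391e+5)
Mul(-1, Q) = Mul(-1, Rational(-48741421, 364)) = Rational(48741421, 364)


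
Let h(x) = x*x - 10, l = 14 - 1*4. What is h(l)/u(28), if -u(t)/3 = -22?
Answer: 15/11 ≈ 1.3636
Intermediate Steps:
u(t) = 66 (u(t) = -3*(-22) = 66)
l = 10 (l = 14 - 4 = 10)
h(x) = -10 + x² (h(x) = x² - 10 = -10 + x²)
h(l)/u(28) = (-10 + 10²)/66 = (-10 + 100)*(1/66) = 90*(1/66) = 15/11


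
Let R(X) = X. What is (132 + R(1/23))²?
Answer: 9223369/529 ≈ 17435.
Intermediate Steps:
(132 + R(1/23))² = (132 + 1/23)² = (3037/23)² = 9223369/529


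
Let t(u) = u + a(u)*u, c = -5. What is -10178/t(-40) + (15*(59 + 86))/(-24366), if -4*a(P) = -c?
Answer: -41336483/40610 ≈ -1017.9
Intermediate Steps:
a(P) = -5/4 (a(P) = -(-1)*(-5)/4 = -¼*5 = -5/4)
t(u) = -u/4 (t(u) = u - 5*u/4 = -u/4)
-10178/t(-40) + (15*(59 + 86))/(-24366) = -10178/((-¼*(-40))) + (15*(59 + 86))/(-24366) = -10178/10 + (15*145)*(-1/24366) = -10178*⅒ + 2175*(-1/24366) = -5089/5 - 725/8122 = -41336483/40610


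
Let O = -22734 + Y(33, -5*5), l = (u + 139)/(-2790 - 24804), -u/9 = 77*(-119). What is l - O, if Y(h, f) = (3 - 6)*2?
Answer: 313702477/13797 ≈ 22737.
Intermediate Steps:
u = 82467 (u = -693*(-119) = -9*(-9163) = 82467)
Y(h, f) = -6 (Y(h, f) = -3*2 = -6)
l = -41303/13797 (l = (82467 + 139)/(-2790 - 24804) = 82606/(-27594) = 82606*(-1/27594) = -41303/13797 ≈ -2.9936)
O = -22740 (O = -22734 - 6 = -22740)
l - O = -41303/13797 - 1*(-22740) = -41303/13797 + 22740 = 313702477/13797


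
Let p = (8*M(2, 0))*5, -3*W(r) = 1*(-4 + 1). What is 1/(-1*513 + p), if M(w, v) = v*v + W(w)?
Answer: -1/473 ≈ -0.0021142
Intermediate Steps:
W(r) = 1 (W(r) = -(-4 + 1)/3 = -(-3)/3 = -⅓*(-3) = 1)
M(w, v) = 1 + v² (M(w, v) = v*v + 1 = v² + 1 = 1 + v²)
p = 40 (p = (8*(1 + 0²))*5 = (8*(1 + 0))*5 = (8*1)*5 = 8*5 = 40)
1/(-1*513 + p) = 1/(-1*513 + 40) = 1/(-513 + 40) = 1/(-473) = -1/473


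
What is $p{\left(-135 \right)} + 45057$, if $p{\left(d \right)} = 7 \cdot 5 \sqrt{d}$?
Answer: $45057 + 105 i \sqrt{15} \approx 45057.0 + 406.66 i$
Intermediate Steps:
$p{\left(d \right)} = 35 \sqrt{d}$
$p{\left(-135 \right)} + 45057 = 35 \sqrt{-135} + 45057 = 35 \cdot 3 i \sqrt{15} + 45057 = 105 i \sqrt{15} + 45057 = 45057 + 105 i \sqrt{15}$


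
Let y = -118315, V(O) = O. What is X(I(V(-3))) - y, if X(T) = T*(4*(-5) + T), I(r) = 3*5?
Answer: 118240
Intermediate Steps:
I(r) = 15
X(T) = T*(-20 + T)
X(I(V(-3))) - y = 15*(-20 + 15) - 1*(-118315) = 15*(-5) + 118315 = -75 + 118315 = 118240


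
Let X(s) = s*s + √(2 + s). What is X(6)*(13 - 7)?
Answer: 216 + 12*√2 ≈ 232.97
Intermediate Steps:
X(s) = s² + √(2 + s)
X(6)*(13 - 7) = (6² + √(2 + 6))*(13 - 7) = (36 + √8)*6 = (36 + 2*√2)*6 = 216 + 12*√2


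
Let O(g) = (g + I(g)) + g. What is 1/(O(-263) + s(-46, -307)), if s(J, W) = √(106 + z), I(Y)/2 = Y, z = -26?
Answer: -263/276656 - √5/276656 ≈ -0.00095872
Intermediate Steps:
I(Y) = 2*Y
s(J, W) = 4*√5 (s(J, W) = √(106 - 26) = √80 = 4*√5)
O(g) = 4*g (O(g) = (g + 2*g) + g = 3*g + g = 4*g)
1/(O(-263) + s(-46, -307)) = 1/(4*(-263) + 4*√5) = 1/(-1052 + 4*√5)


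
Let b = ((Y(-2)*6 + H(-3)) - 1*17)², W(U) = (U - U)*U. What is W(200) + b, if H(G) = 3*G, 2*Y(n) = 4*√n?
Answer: 388 - 624*I*√2 ≈ 388.0 - 882.47*I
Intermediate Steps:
Y(n) = 2*√n (Y(n) = (4*√n)/2 = 2*√n)
W(U) = 0 (W(U) = 0*U = 0)
b = (-26 + 12*I*√2)² (b = (((2*√(-2))*6 + 3*(-3)) - 1*17)² = (((2*(I*√2))*6 - 9) - 17)² = (((2*I*√2)*6 - 9) - 17)² = ((12*I*√2 - 9) - 17)² = ((-9 + 12*I*√2) - 17)² = (-26 + 12*I*√2)² ≈ 388.0 - 882.47*I)
W(200) + b = 0 + (388 - 624*I*√2) = 388 - 624*I*√2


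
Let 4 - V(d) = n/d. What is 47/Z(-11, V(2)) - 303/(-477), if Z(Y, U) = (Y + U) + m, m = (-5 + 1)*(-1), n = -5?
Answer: -14845/159 ≈ -93.365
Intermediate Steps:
V(d) = 4 + 5/d (V(d) = 4 - (-5)/d = 4 + 5/d)
m = 4 (m = -4*(-1) = 4)
Z(Y, U) = 4 + U + Y (Z(Y, U) = (Y + U) + 4 = (U + Y) + 4 = 4 + U + Y)
47/Z(-11, V(2)) - 303/(-477) = 47/(4 + (4 + 5/2) - 11) - 303/(-477) = 47/(4 + (4 + 5*(½)) - 11) - 303*(-1/477) = 47/(4 + (4 + 5/2) - 11) + 101/159 = 47/(4 + 13/2 - 11) + 101/159 = 47/(-½) + 101/159 = 47*(-2) + 101/159 = -94 + 101/159 = -14845/159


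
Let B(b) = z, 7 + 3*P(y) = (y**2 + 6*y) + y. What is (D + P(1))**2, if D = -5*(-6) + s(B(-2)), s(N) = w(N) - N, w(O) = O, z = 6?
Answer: 8281/9 ≈ 920.11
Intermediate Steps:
P(y) = -7/3 + y**2/3 + 7*y/3 (P(y) = -7/3 + ((y**2 + 6*y) + y)/3 = -7/3 + (y**2 + 7*y)/3 = -7/3 + (y**2/3 + 7*y/3) = -7/3 + y**2/3 + 7*y/3)
B(b) = 6
s(N) = 0 (s(N) = N - N = 0)
D = 30 (D = -5*(-6) + 0 = 30 + 0 = 30)
(D + P(1))**2 = (30 + (-7/3 + (1/3)*1**2 + (7/3)*1))**2 = (30 + (-7/3 + (1/3)*1 + 7/3))**2 = (30 + (-7/3 + 1/3 + 7/3))**2 = (30 + 1/3)**2 = (91/3)**2 = 8281/9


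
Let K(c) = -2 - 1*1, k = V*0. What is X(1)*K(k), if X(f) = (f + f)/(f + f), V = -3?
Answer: -3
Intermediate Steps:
X(f) = 1 (X(f) = (2*f)/((2*f)) = (2*f)*(1/(2*f)) = 1)
k = 0 (k = -3*0 = 0)
K(c) = -3 (K(c) = -2 - 1 = -3)
X(1)*K(k) = 1*(-3) = -3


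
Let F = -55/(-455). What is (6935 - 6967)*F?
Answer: -352/91 ≈ -3.8681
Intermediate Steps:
F = 11/91 (F = -55*(-1/455) = 11/91 ≈ 0.12088)
(6935 - 6967)*F = (6935 - 6967)*(11/91) = -32*11/91 = -352/91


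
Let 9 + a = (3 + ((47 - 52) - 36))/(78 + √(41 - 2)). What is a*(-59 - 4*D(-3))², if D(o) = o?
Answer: -3249439/155 + 83942*√39/6045 ≈ -20877.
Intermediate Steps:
a = -9 - 38/(78 + √39) (a = -9 + (3 + ((47 - 52) - 36))/(78 + √(41 - 2)) = -9 + (3 + (-5 - 36))/(78 + √39) = -9 + (3 - 41)/(78 + √39) = -9 - 38/(78 + √39) ≈ -9.4511)
a*(-59 - 4*D(-3))² = (-1471/155 + 38*√39/6045)*(-59 - 4*(-3))² = (-1471/155 + 38*√39/6045)*(-59 + 12)² = (-1471/155 + 38*√39/6045)*(-47)² = (-1471/155 + 38*√39/6045)*2209 = -3249439/155 + 83942*√39/6045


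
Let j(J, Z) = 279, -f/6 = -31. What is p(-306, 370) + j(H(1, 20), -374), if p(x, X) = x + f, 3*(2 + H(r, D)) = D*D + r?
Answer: 159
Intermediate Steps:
f = 186 (f = -6*(-31) = 186)
H(r, D) = -2 + r/3 + D²/3 (H(r, D) = -2 + (D*D + r)/3 = -2 + (D² + r)/3 = -2 + (r + D²)/3 = -2 + (r/3 + D²/3) = -2 + r/3 + D²/3)
p(x, X) = 186 + x (p(x, X) = x + 186 = 186 + x)
p(-306, 370) + j(H(1, 20), -374) = (186 - 306) + 279 = -120 + 279 = 159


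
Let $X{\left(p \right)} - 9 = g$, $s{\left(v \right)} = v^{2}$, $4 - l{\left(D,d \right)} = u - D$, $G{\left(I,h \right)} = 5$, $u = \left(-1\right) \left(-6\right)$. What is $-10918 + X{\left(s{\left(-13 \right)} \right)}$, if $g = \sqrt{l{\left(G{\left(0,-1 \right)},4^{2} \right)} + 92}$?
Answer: $-10909 + \sqrt{95} \approx -10899.0$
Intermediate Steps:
$u = 6$
$l{\left(D,d \right)} = -2 + D$ ($l{\left(D,d \right)} = 4 - \left(6 - D\right) = 4 + \left(-6 + D\right) = -2 + D$)
$g = \sqrt{95}$ ($g = \sqrt{\left(-2 + 5\right) + 92} = \sqrt{3 + 92} = \sqrt{95} \approx 9.7468$)
$X{\left(p \right)} = 9 + \sqrt{95}$
$-10918 + X{\left(s{\left(-13 \right)} \right)} = -10918 + \left(9 + \sqrt{95}\right) = -10909 + \sqrt{95}$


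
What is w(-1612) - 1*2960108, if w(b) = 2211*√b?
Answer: -2960108 + 4422*I*√403 ≈ -2.9601e+6 + 88771.0*I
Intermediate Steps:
w(-1612) - 1*2960108 = 2211*√(-1612) - 1*2960108 = 2211*(2*I*√403) - 2960108 = 4422*I*√403 - 2960108 = -2960108 + 4422*I*√403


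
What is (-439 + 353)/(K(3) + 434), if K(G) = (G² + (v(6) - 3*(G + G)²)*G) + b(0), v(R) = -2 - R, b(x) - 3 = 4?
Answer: -43/51 ≈ -0.84314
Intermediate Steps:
b(x) = 7 (b(x) = 3 + 4 = 7)
K(G) = 7 + G² + G*(-8 - 12*G²) (K(G) = (G² + ((-2 - 1*6) - 3*(G + G)²)*G) + 7 = (G² + ((-2 - 6) - 3*4*G²)*G) + 7 = (G² + (-8 - 12*G²)*G) + 7 = (G² + G*(-8 - 12*G²)) + 7 = 7 + G² + G*(-8 - 12*G²))
(-439 + 353)/(K(3) + 434) = (-439 + 353)/((7 + 3² - 12*3³ - 8*3) + 434) = -86/((7 + 9 - 12*27 - 24) + 434) = -86/((7 + 9 - 324 - 24) + 434) = -86/(-332 + 434) = -86/102 = -86*1/102 = -43/51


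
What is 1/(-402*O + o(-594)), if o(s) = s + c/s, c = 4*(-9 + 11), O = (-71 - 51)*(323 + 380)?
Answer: 297/10239769382 ≈ 2.9005e-8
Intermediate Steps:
O = -85766 (O = -122*703 = -85766)
c = 8 (c = 4*2 = 8)
o(s) = s + 8/s
1/(-402*O + o(-594)) = 1/(-402*(-85766) + (-594 + 8/(-594))) = 1/(34477932 + (-594 + 8*(-1/594))) = 1/(34477932 + (-594 - 4/297)) = 1/(34477932 - 176422/297) = 1/(10239769382/297) = 297/10239769382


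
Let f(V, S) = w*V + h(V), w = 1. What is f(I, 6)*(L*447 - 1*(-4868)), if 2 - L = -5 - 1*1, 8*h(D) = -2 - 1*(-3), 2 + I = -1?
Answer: -48553/2 ≈ -24277.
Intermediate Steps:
I = -3 (I = -2 - 1 = -3)
h(D) = 1/8 (h(D) = (-2 - 1*(-3))/8 = (-2 + 3)/8 = (1/8)*1 = 1/8)
f(V, S) = 1/8 + V (f(V, S) = 1*V + 1/8 = V + 1/8 = 1/8 + V)
L = 8 (L = 2 - (-5 - 1*1) = 2 - (-5 - 1) = 2 - 1*(-6) = 2 + 6 = 8)
f(I, 6)*(L*447 - 1*(-4868)) = (1/8 - 3)*(8*447 - 1*(-4868)) = -23*(3576 + 4868)/8 = -23/8*8444 = -48553/2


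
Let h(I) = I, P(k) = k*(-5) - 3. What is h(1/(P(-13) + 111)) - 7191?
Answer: -1244042/173 ≈ -7191.0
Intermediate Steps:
P(k) = -3 - 5*k (P(k) = -5*k - 3 = -3 - 5*k)
h(1/(P(-13) + 111)) - 7191 = 1/((-3 - 5*(-13)) + 111) - 7191 = 1/((-3 + 65) + 111) - 7191 = 1/(62 + 111) - 7191 = 1/173 - 7191 = -1244042/173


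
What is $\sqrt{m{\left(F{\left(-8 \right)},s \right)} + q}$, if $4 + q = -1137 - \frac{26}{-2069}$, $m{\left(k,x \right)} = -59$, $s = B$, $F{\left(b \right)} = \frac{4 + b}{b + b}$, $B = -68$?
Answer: $\frac{i \sqrt{5136859406}}{2069} \approx 34.641 i$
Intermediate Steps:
$F{\left(b \right)} = \frac{4 + b}{2 b}$
$s = -68$
$q = - \frac{2360703}{2069}$ ($q = -4 - \left(1137 + \frac{26}{-2069}\right) = -4 - \left(1137 + 26 \left(- \frac{1}{2069}\right)\right) = -4 - \frac{2352427}{2069} = - \frac{2360703}{2069} \approx -1141.0$)
$\sqrt{m{\left(F{\left(-8 \right)},s \right)} + q} = \sqrt{-59 - \frac{2360703}{2069}} = \sqrt{- \frac{2482774}{2069}} = \frac{i \sqrt{5136859406}}{2069}$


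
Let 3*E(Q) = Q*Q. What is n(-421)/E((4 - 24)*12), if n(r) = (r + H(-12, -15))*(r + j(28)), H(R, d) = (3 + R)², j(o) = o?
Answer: 2227/320 ≈ 6.9594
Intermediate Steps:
n(r) = (28 + r)*(81 + r) (n(r) = (r + (3 - 12)²)*(r + 28) = (r + (-9)²)*(28 + r) = (r + 81)*(28 + r) = (81 + r)*(28 + r) = (28 + r)*(81 + r))
E(Q) = Q²/3 (E(Q) = (Q*Q)/3 = Q²/3)
n(-421)/E((4 - 24)*12) = (2268 + (-421)² + 109*(-421))/((((4 - 24)*12)²/3)) = (2268 + 177241 - 45889)/(((-20*12)²/3)) = 133620/(((⅓)*(-240)²)) = 133620/(((⅓)*57600)) = 133620/19200 = 133620*(1/19200) = 2227/320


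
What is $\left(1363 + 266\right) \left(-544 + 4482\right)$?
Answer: $6415002$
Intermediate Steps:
$\left(1363 + 266\right) \left(-544 + 4482\right) = 1629 \cdot 3938 = 6415002$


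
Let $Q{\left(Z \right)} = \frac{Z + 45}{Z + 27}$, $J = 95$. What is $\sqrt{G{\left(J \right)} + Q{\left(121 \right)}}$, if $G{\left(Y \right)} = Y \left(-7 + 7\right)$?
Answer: $\frac{\sqrt{6142}}{74} \approx 1.0591$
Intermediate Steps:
$G{\left(Y \right)} = 0$ ($G{\left(Y \right)} = Y 0 = 0$)
$Q{\left(Z \right)} = \frac{45 + Z}{27 + Z}$
$\sqrt{G{\left(J \right)} + Q{\left(121 \right)}} = \sqrt{0 + \frac{45 + 121}{27 + 121}} = \sqrt{0 + \frac{1}{148} \cdot 166} = \sqrt{0 + \frac{83}{74}} = \sqrt{\frac{83}{74}} = \frac{\sqrt{6142}}{74}$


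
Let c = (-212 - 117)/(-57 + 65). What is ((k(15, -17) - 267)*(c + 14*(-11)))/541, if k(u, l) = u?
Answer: 98343/1082 ≈ 90.890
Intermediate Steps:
c = -329/8 ≈ -41.125
((k(15, -17) - 267)*(c + 14*(-11)))/541 = ((15 - 267)*(-329/8 + 14*(-11)))/541 = -252*(-329/8 - 154)*(1/541) = -252*(-1561/8)*(1/541) = (98343/2)*(1/541) = 98343/1082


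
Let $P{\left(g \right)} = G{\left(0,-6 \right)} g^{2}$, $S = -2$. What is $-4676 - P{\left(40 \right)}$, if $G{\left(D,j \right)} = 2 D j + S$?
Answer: $-1476$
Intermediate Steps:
$G{\left(D,j \right)} = -2 + 2 D j$ ($G{\left(D,j \right)} = 2 D j - 2 = -2 + 2 D j$)
$P{\left(g \right)} = - 2 g^{2}$ ($P{\left(g \right)} = \left(-2 + 2 \cdot 0 \left(-6\right)\right) g^{2} = \left(-2 + 0\right) g^{2} = - 2 g^{2}$)
$-4676 - P{\left(40 \right)} = -4676 - - 2 \cdot 40^{2} = -4676 - \left(-2\right) 1600 = -4676 - -3200 = -4676 + 3200 = -1476$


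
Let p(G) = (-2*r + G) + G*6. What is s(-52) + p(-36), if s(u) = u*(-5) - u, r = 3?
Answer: 54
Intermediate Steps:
p(G) = -6 + 7*G (p(G) = (-2*3 + G) + G*6 = (-6 + G) + 6*G = -6 + 7*G)
s(u) = -6*u (s(u) = -5*u - u = -6*u)
s(-52) + p(-36) = -6*(-52) + (-6 + 7*(-36)) = 312 + (-6 - 252) = 312 - 258 = 54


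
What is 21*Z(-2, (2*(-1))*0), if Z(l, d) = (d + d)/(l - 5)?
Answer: 0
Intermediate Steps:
Z(l, d) = 2*d/(-5 + l) (Z(l, d) = (2*d)/(-5 + l) = 2*d/(-5 + l))
21*Z(-2, (2*(-1))*0) = 21*(2*((2*(-1))*0)/(-5 - 2)) = 21*(2*(-2*0)/(-7)) = 21*(2*0*(-1/7)) = 21*0 = 0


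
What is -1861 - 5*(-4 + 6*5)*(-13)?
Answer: -171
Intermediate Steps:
-1861 - 5*(-4 + 6*5)*(-13) = -1861 - 5*(-4 + 30)*(-13) = -1861 - 5*26*(-13) = -1861 - 130*(-13) = -1861 + 1690 = -171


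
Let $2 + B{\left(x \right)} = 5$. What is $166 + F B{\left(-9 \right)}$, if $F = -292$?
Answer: $-710$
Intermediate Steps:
$B{\left(x \right)} = 3$ ($B{\left(x \right)} = -2 + 5 = 3$)
$166 + F B{\left(-9 \right)} = 166 - 876 = -710$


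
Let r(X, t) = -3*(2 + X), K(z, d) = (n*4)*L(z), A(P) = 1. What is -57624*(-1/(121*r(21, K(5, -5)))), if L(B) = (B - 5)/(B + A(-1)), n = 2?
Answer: -19208/2783 ≈ -6.9019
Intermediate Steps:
L(B) = (-5 + B)/(1 + B) (L(B) = (B - 5)/(B + 1) = (-5 + B)/(1 + B))
K(z, d) = 8*(-5 + z)/(1 + z) (K(z, d) = (2*4)*((-5 + z)/(1 + z)) = 8*((-5 + z)/(1 + z)) = 8*(-5 + z)/(1 + z))
r(X, t) = -6 - 3*X
-57624*(-1/(121*r(21, K(5, -5)))) = -57624*(-1/(121*(-6 - 3*21))) = -57624*(-1/(121*(-6 - 63))) = -57624/((-69*(-121))) = -57624/8349 = -57624*1/8349 = -19208/2783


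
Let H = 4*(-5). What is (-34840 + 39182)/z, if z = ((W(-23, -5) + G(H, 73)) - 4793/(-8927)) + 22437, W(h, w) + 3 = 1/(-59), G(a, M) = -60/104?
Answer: 59459426156/307210819777 ≈ 0.19355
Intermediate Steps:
H = -20
G(a, M) = -15/26 (G(a, M) = -60*1/104 = -15/26)
W(h, w) = -178/59 (W(h, w) = -3 + 1/(-59) = -3 - 1/59 = -178/59)
z = 307210819777/13694018 (z = ((-178/59 - 15/26) - 4793/(-8927)) + 22437 = (-5513/1534 - 4793*(-1/8927)) + 22437 = (-5513/1534 + 4793/8927) + 22437 = -41862089/13694018 + 22437 = 307210819777/13694018 ≈ 22434.)
(-34840 + 39182)/z = (-34840 + 39182)/(307210819777/13694018) = 4342*(13694018/307210819777) = 59459426156/307210819777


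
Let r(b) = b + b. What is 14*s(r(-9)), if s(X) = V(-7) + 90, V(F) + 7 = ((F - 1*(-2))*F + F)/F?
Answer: 1106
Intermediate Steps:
V(F) = -7 + (F + F*(2 + F))/F (V(F) = -7 + ((F - 1*(-2))*F + F)/F = -7 + ((F + 2)*F + F)/F = -7 + ((2 + F)*F + F)/F = -7 + (F*(2 + F) + F)/F = -7 + (F + F*(2 + F))/F)
r(b) = 2*b
s(X) = 79 (s(X) = (-4 - 7) + 90 = -11 + 90 = 79)
14*s(r(-9)) = 14*79 = 1106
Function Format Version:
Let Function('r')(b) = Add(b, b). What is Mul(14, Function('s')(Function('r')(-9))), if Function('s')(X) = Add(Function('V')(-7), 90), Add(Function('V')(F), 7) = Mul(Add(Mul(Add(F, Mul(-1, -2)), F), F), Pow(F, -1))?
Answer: 1106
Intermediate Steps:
Function('V')(F) = Add(-7, Mul(Pow(F, -1), Add(F, Mul(F, Add(2, F))))) (Function('V')(F) = Add(-7, Mul(Add(Mul(Add(F, Mul(-1, -2)), F), F), Pow(F, -1))) = Add(-7, Mul(Add(Mul(Add(F, 2), F), F), Pow(F, -1))) = Add(-7, Mul(Add(Mul(Add(2, F), F), F), Pow(F, -1))) = Add(-7, Mul(Add(Mul(F, Add(2, F)), F), Pow(F, -1))) = Add(-7, Mul(Add(F, Mul(F, Add(2, F))), Pow(F, -1))) = Add(-7, Mul(Pow(F, -1), Add(F, Mul(F, Add(2, F))))))
Function('r')(b) = Mul(2, b)
Function('s')(X) = 79 (Function('s')(X) = Add(Add(-4, -7), 90) = Add(-11, 90) = 79)
Mul(14, Function('s')(Function('r')(-9))) = Mul(14, 79) = 1106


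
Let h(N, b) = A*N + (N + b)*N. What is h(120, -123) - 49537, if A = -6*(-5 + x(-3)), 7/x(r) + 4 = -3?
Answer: -45577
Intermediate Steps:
x(r) = -1 (x(r) = 7/(-4 - 3) = 7/(-7) = 7*(-1/7) = -1)
A = 36 (A = -6*(-5 - 1) = -6*(-6) = 36)
h(N, b) = 36*N + N*(N + b) (h(N, b) = 36*N + (N + b)*N = 36*N + N*(N + b))
h(120, -123) - 49537 = 120*(36 + 120 - 123) - 49537 = 120*33 - 49537 = 3960 - 49537 = -45577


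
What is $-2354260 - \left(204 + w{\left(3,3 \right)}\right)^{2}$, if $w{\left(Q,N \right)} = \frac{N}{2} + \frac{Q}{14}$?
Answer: $- \frac{117432340}{49} \approx -2.3966 \cdot 10^{6}$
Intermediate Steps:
$w{\left(Q,N \right)} = \frac{N}{2} + \frac{Q}{14}$ ($w{\left(Q,N \right)} = N \frac{1}{2} + Q \frac{1}{14} = \frac{N}{2} + \frac{Q}{14}$)
$-2354260 - \left(204 + w{\left(3,3 \right)}\right)^{2} = -2354260 - \left(204 + \left(\frac{1}{2} \cdot 3 + \frac{1}{14} \cdot 3\right)\right)^{2} = -2354260 - \left(204 + \left(\frac{3}{2} + \frac{3}{14}\right)\right)^{2} = -2354260 - \left(204 + \frac{12}{7}\right)^{2} = -2354260 - \left(\frac{1440}{7}\right)^{2} = -2354260 - \frac{2073600}{49} = - \frac{117432340}{49}$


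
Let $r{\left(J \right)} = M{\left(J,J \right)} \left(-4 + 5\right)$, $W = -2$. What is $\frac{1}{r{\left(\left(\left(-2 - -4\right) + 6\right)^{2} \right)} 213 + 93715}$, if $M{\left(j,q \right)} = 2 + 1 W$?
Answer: $\frac{1}{93715} \approx 1.0671 \cdot 10^{-5}$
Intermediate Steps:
$M{\left(j,q \right)} = 0$ ($M{\left(j,q \right)} = 2 + 1 \left(-2\right) = 2 - 2 = 0$)
$r{\left(J \right)} = 0$ ($r{\left(J \right)} = 0 \left(-4 + 5\right) = 0 \cdot 1 = 0$)
$\frac{1}{r{\left(\left(\left(-2 - -4\right) + 6\right)^{2} \right)} 213 + 93715} = \frac{1}{0 \cdot 213 + 93715} = \frac{1}{0 + 93715} = \frac{1}{93715}$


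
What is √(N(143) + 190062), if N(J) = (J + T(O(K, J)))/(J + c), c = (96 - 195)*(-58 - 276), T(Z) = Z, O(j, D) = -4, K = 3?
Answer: √209607539942273/33209 ≈ 435.96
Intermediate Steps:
c = 33066 (c = -99*(-334) = 33066)
N(J) = (-4 + J)/(33066 + J) (N(J) = (J - 4)/(J + 33066) = (-4 + J)/(33066 + J))
√(N(143) + 190062) = √((-4 + 143)/(33066 + 143) + 190062) = √(139/33209 + 190062) = √(6311769097/33209) = √209607539942273/33209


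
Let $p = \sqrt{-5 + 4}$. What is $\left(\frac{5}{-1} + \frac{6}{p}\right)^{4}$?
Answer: $-3479 - 1320 i \approx -3479.0 - 1320.0 i$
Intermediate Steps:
$p = i$ ($p = \sqrt{-1} = i \approx 1.0 i$)
$\left(\frac{5}{-1} + \frac{6}{p}\right)^{4} = \left(\frac{5}{-1} + \frac{6}{i}\right)^{4} = \left(5 \left(-1\right) + 6 \left(- i\right)\right)^{4} = \left(-5 - 6 i\right)^{4}$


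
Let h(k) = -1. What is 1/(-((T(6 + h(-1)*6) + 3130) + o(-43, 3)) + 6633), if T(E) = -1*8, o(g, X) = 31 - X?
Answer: 1/3483 ≈ 0.00028711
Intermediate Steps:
T(E) = -8
1/(-((T(6 + h(-1)*6) + 3130) + o(-43, 3)) + 6633) = 1/(-((-8 + 3130) + (31 - 1*3)) + 6633) = 1/(-(3122 + (31 - 3)) + 6633) = 1/(-(3122 + 28) + 6633) = 1/(-1*3150 + 6633) = 1/(-3150 + 6633) = 1/3483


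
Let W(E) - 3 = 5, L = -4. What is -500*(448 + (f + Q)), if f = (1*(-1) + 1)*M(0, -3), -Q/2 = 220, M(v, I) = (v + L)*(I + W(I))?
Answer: -4000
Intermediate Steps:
W(E) = 8 (W(E) = 3 + 5 = 8)
M(v, I) = (-4 + v)*(8 + I) (M(v, I) = (v - 4)*(I + 8) = (-4 + v)*(8 + I))
Q = -440 (Q = -2*220 = -440)
f = 0 (f = (1*(-1) + 1)*(-32 - 4*(-3) + 8*0 - 3*0) = (-1 + 1)*(-32 + 12 + 0 + 0) = 0*(-20) = 0)
-500*(448 + (f + Q)) = -500*(448 + (0 - 440)) = -500*(448 - 440) = -500*8 = -4000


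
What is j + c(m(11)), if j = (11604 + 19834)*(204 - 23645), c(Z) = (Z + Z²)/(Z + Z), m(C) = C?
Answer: -736938152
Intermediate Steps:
c(Z) = (Z + Z²)/(2*Z) (c(Z) = (Z + Z²)/((2*Z)) = (Z + Z²)*(1/(2*Z)) = (Z + Z²)/(2*Z))
j = -736938158 (j = 31438*(-23441) = -736938158)
j + c(m(11)) = -736938158 + (½ + (½)*11) = -736938158 + (½ + 11/2) = -736938158 + 6 = -736938152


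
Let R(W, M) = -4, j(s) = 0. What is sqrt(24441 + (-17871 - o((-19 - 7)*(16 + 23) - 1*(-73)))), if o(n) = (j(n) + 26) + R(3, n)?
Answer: 2*sqrt(1637) ≈ 80.920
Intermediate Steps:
o(n) = 22 (o(n) = (0 + 26) - 4 = 26 - 4 = 22)
sqrt(24441 + (-17871 - o((-19 - 7)*(16 + 23) - 1*(-73)))) = sqrt(24441 + (-17871 - 1*22)) = sqrt(24441 + (-17871 - 22)) = sqrt(24441 - 17893) = sqrt(6548) = 2*sqrt(1637)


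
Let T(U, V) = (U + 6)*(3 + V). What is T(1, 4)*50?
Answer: 2450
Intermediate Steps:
T(U, V) = (3 + V)*(6 + U) (T(U, V) = (6 + U)*(3 + V) = (3 + V)*(6 + U))
T(1, 4)*50 = (18 + 3*1 + 6*4 + 1*4)*50 = (18 + 3 + 24 + 4)*50 = 49*50 = 2450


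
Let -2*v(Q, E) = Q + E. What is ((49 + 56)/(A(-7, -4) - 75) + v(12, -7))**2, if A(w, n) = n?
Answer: 366025/24964 ≈ 14.662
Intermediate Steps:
v(Q, E) = -E/2 - Q/2 (v(Q, E) = -(Q + E)/2 = -(E + Q)/2 = -E/2 - Q/2)
((49 + 56)/(A(-7, -4) - 75) + v(12, -7))**2 = ((49 + 56)/(-4 - 75) + (-1/2*(-7) - 1/2*12))**2 = (105/(-79) + (7/2 - 6))**2 = (105*(-1/79) - 5/2)**2 = (-105/79 - 5/2)**2 = (-605/158)**2 = 366025/24964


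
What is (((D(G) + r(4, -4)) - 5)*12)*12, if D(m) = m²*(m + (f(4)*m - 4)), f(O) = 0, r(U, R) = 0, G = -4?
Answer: -19152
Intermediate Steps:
D(m) = m²*(-4 + m) (D(m) = m²*(m + (0*m - 4)) = m²*(m + (0 - 4)) = m²*(m - 4) = m²*(-4 + m))
(((D(G) + r(4, -4)) - 5)*12)*12 = ((((-4)²*(-4 - 4) + 0) - 5)*12)*12 = (((16*(-8) + 0) - 5)*12)*12 = (((-128 + 0) - 5)*12)*12 = ((-128 - 5)*12)*12 = -133*12*12 = -1596*12 = -19152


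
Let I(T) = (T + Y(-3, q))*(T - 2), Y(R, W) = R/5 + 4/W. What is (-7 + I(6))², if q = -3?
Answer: 19321/225 ≈ 85.871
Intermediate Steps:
Y(R, W) = 4/W + R/5 (Y(R, W) = R*(⅕) + 4/W = R/5 + 4/W = 4/W + R/5)
I(T) = (-2 + T)*(-29/15 + T) (I(T) = (T + (4/(-3) + (⅕)*(-3)))*(T - 2) = (T + (4*(-⅓) - ⅗))*(-2 + T) = (T + (-4/3 - ⅗))*(-2 + T) = (T - 29/15)*(-2 + T) = (-29/15 + T)*(-2 + T) = (-2 + T)*(-29/15 + T))
(-7 + I(6))² = (-7 + (58/15 + 6² - 59/15*6))² = (-7 + (58/15 + 36 - 118/5))² = (-7 + 244/15)² = (139/15)² = 19321/225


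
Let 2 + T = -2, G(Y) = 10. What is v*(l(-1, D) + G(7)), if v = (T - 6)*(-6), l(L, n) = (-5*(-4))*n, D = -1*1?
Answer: -600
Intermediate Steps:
D = -1
T = -4 (T = -2 - 2 = -4)
l(L, n) = 20*n
v = 60 (v = (-4 - 6)*(-6) = -10*(-6) = 60)
v*(l(-1, D) + G(7)) = 60*(20*(-1) + 10) = 60*(-20 + 10) = 60*(-10) = -600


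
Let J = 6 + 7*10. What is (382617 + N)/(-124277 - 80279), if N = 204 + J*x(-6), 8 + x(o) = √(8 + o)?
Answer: -382213/204556 - 19*√2/51139 ≈ -1.8690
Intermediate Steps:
J = 76 (J = 6 + 70 = 76)
x(o) = -8 + √(8 + o)
N = -404 + 76*√2 (N = 204 + 76*(-8 + √(8 - 6)) = 204 + 76*(-8 + √2) = 204 + (-608 + 76*√2) = -404 + 76*√2 ≈ -296.52)
(382617 + N)/(-124277 - 80279) = (382617 + (-404 + 76*√2))/(-124277 - 80279) = (382213 + 76*√2)/(-204556) = (382213 + 76*√2)*(-1/204556) = -382213/204556 - 19*√2/51139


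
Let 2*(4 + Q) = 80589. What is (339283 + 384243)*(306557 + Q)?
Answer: 250953184285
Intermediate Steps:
Q = 80581/2 (Q = -4 + (1/2)*80589 = -4 + 80589/2 = 80581/2 ≈ 40291.)
(339283 + 384243)*(306557 + Q) = (339283 + 384243)*(306557 + 80581/2) = 723526*(693695/2) = 250953184285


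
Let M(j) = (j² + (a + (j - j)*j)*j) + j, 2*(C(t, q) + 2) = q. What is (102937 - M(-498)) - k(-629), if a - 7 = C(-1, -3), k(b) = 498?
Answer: -143324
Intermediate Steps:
C(t, q) = -2 + q/2
a = 7/2 (a = 7 + (-2 + (½)*(-3)) = 7 + (-2 - 3/2) = 7 - 7/2 = 7/2 ≈ 3.5000)
M(j) = j² + 9*j/2 (M(j) = (j² + (7/2 + (j - j)*j)*j) + j = (j² + (7/2 + 0*j)*j) + j = (j² + (7/2 + 0)*j) + j = (j² + 7*j/2) + j = j² + 9*j/2)
(102937 - M(-498)) - k(-629) = (102937 - (-498)*(9 + 2*(-498))/2) - 1*498 = (102937 - (-498)*(9 - 996)/2) - 498 = (102937 - (-498)*(-987)/2) - 498 = (102937 - 1*245763) - 498 = (102937 - 245763) - 498 = -142826 - 498 = -143324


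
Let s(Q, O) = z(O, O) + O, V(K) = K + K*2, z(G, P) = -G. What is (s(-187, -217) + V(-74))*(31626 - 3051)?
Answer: -6343650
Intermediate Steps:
V(K) = 3*K (V(K) = K + 2*K = 3*K)
s(Q, O) = 0 (s(Q, O) = -O + O = 0)
(s(-187, -217) + V(-74))*(31626 - 3051) = (0 + 3*(-74))*(31626 - 3051) = (0 - 222)*28575 = -222*28575 = -6343650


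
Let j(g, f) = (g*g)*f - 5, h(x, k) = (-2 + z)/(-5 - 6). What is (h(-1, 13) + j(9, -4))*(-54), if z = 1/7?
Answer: 1367280/77 ≈ 17757.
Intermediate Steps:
z = ⅐ ≈ 0.14286
h(x, k) = 13/77 (h(x, k) = (-2 + ⅐)/(-5 - 6) = -13/7/(-11) = -13/7*(-1/11) = 13/77)
j(g, f) = -5 + f*g² (j(g, f) = g²*f - 5 = f*g² - 5 = -5 + f*g²)
(h(-1, 13) + j(9, -4))*(-54) = (13/77 + (-5 - 4*9²))*(-54) = (13/77 + (-5 - 4*81))*(-54) = (13/77 + (-5 - 324))*(-54) = (13/77 - 329)*(-54) = -25320/77*(-54) = 1367280/77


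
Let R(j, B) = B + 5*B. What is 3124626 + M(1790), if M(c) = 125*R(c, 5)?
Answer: 3128376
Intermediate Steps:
R(j, B) = 6*B
M(c) = 3750 (M(c) = 125*(6*5) = 125*30 = 3750)
3124626 + M(1790) = 3124626 + 3750 = 3128376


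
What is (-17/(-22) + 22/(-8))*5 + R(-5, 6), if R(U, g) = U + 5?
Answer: -435/44 ≈ -9.8864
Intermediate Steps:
R(U, g) = 5 + U
(-17/(-22) + 22/(-8))*5 + R(-5, 6) = (-17/(-22) + 22/(-8))*5 + (5 - 5) = (-17*(-1/22) + 22*(-⅛))*5 + 0 = (17/22 - 11/4)*5 + 0 = -87/44*5 + 0 = -435/44 + 0 = -435/44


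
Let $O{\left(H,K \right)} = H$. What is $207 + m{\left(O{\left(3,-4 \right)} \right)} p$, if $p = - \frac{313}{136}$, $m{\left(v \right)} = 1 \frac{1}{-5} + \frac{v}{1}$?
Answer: $\frac{68189}{340} \approx 200.56$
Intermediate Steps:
$m{\left(v \right)} = - \frac{1}{5} + v$ ($m{\left(v \right)} = 1 \left(- \frac{1}{5}\right) + v 1 = - \frac{1}{5} + v$)
$p = - \frac{313}{136}$ ($p = \left(-313\right) \frac{1}{136} = - \frac{313}{136} \approx -2.3015$)
$207 + m{\left(O{\left(3,-4 \right)} \right)} p = 207 + \left(- \frac{1}{5} + 3\right) \left(- \frac{313}{136}\right) = 207 + \frac{14}{5} \left(- \frac{313}{136}\right) = 207 - \frac{2191}{340} = \frac{68189}{340}$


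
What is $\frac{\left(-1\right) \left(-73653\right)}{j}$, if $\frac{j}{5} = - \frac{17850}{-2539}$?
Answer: $\frac{62334989}{29750} \approx 2095.3$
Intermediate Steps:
$j = \frac{89250}{2539}$ ($j = 5 \left(- \frac{17850}{-2539}\right) = 5 \left(\left(-17850\right) \left(- \frac{1}{2539}\right)\right) = 5 \cdot \frac{17850}{2539} = \frac{89250}{2539} \approx 35.152$)
$\frac{\left(-1\right) \left(-73653\right)}{j} = \frac{\left(-1\right) \left(-73653\right)}{\frac{89250}{2539}} = 73653 \cdot \frac{2539}{89250} = \frac{62334989}{29750}$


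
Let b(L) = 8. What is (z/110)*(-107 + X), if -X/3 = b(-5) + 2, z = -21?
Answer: 2877/110 ≈ 26.155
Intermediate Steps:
X = -30 (X = -3*(8 + 2) = -3*10 = -30)
(z/110)*(-107 + X) = (-21/110)*(-107 - 30) = -21*1/110*(-137) = -21/110*(-137) = 2877/110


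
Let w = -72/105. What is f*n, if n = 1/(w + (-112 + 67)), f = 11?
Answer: -385/1599 ≈ -0.24078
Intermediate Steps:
w = -24/35 (w = -72*1/105 = -24/35 ≈ -0.68571)
n = -35/1599 (n = 1/(-24/35 + (-112 + 67)) = 1/(-24/35 - 45) = 1/(-1599/35) = -35/1599 ≈ -0.021889)
f*n = 11*(-35/1599) = -385/1599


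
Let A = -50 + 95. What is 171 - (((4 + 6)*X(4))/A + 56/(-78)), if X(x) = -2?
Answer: 20143/117 ≈ 172.16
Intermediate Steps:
A = 45
171 - (((4 + 6)*X(4))/A + 56/(-78)) = 171 - (((4 + 6)*(-2))/45 + 56/(-78)) = 171 - ((10*(-2))*(1/45) + 56*(-1/78)) = 171 - (-20*1/45 - 28/39) = 171 - (-4/9 - 28/39) = 171 - 1*(-136/117) = 171 + 136/117 = 20143/117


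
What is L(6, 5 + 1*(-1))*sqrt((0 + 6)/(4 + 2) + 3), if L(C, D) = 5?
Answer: 10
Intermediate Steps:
L(6, 5 + 1*(-1))*sqrt((0 + 6)/(4 + 2) + 3) = 5*sqrt((0 + 6)/(4 + 2) + 3) = 5*sqrt(6/6 + 3) = 5*sqrt(6*(1/6) + 3) = 5*sqrt(1 + 3) = 5*sqrt(4) = 5*2 = 10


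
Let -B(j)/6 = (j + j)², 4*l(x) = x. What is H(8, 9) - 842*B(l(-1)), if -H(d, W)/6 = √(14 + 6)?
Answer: 1263 - 12*√5 ≈ 1236.2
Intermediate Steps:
H(d, W) = -12*√5 (H(d, W) = -6*√(14 + 6) = -12*√5)
l(x) = x/4
B(j) = -24*j² (B(j) = -6*(j + j)² = -6*4*j² = -24*j²)
H(8, 9) - 842*B(l(-1)) = -12*√5 - (-20208)*((¼)*(-1))² = -12*√5 - (-20208)*(-¼)² = -12*√5 - (-20208)/16 = -12*√5 - 842*(-3/2) = -12*√5 + 1263 = 1263 - 12*√5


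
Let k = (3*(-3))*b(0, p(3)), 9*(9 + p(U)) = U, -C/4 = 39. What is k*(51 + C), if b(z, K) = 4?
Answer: 3780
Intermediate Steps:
C = -156 (C = -4*39 = -156)
p(U) = -9 + U/9
k = -36 (k = (3*(-3))*4 = -9*4 = -36)
k*(51 + C) = -36*(51 - 156) = -36*(-105) = 3780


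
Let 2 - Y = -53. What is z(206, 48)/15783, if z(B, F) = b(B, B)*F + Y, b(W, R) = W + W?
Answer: 19831/15783 ≈ 1.2565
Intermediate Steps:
Y = 55 (Y = 2 - 1*(-53) = 2 + 53 = 55)
b(W, R) = 2*W
z(B, F) = 55 + 2*B*F (z(B, F) = (2*B)*F + 55 = 2*B*F + 55 = 55 + 2*B*F)
z(206, 48)/15783 = (55 + 2*206*48)/15783 = (55 + 19776)*(1/15783) = 19831*(1/15783) = 19831/15783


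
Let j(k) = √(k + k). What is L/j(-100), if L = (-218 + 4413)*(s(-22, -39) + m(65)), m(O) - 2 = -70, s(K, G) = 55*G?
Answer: 1856707*I*√2/4 ≈ 6.5645e+5*I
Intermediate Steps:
j(k) = √2*√k (j(k) = √(2*k) = √2*√k)
m(O) = -68 (m(O) = 2 - 70 = -68)
L = -9283535 (L = (-218 + 4413)*(55*(-39) - 68) = 4195*(-2145 - 68) = 4195*(-2213) = -9283535)
L/j(-100) = -9283535*(-I*√2/20) = -(-1856707)*I*√2/4 = 1856707*I*√2/4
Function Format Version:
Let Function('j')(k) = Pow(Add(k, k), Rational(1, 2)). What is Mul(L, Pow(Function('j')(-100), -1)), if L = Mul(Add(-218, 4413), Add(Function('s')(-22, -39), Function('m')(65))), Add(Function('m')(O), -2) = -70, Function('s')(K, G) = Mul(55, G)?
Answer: Mul(Rational(1856707, 4), I, Pow(2, Rational(1, 2))) ≈ Mul(6.5645e+5, I)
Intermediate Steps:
Function('j')(k) = Mul(Pow(2, Rational(1, 2)), Pow(k, Rational(1, 2))) (Function('j')(k) = Pow(Mul(2, k), Rational(1, 2)) = Mul(Pow(2, Rational(1, 2)), Pow(k, Rational(1, 2))))
Function('m')(O) = -68 (Function('m')(O) = Add(2, -70) = -68)
L = -9283535 (L = Mul(Add(-218, 4413), Add(Mul(55, -39), -68)) = Mul(4195, Add(-2145, -68)) = Mul(4195, -2213) = -9283535)
Mul(L, Pow(Function('j')(-100), -1)) = Mul(-9283535, Pow(Mul(Pow(2, Rational(1, 2)), Pow(-100, Rational(1, 2))), -1)) = Mul(-9283535, Pow(Mul(Pow(2, Rational(1, 2)), Mul(10, I)), -1)) = Mul(-9283535, Pow(Mul(10, I, Pow(2, Rational(1, 2))), -1)) = Mul(-9283535, Mul(Rational(-1, 20), I, Pow(2, Rational(1, 2)))) = Mul(Rational(1856707, 4), I, Pow(2, Rational(1, 2)))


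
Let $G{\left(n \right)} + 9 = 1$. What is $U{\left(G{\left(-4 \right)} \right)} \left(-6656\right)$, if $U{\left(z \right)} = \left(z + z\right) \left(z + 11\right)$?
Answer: $319488$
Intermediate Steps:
$G{\left(n \right)} = -8$ ($G{\left(n \right)} = -9 + 1 = -8$)
$U{\left(z \right)} = 2 z \left(11 + z\right)$
$U{\left(G{\left(-4 \right)} \right)} \left(-6656\right) = 2 \left(-8\right) \left(11 - 8\right) \left(-6656\right) = 2 \left(-8\right) 3 \left(-6656\right) = \left(-48\right) \left(-6656\right) = 319488$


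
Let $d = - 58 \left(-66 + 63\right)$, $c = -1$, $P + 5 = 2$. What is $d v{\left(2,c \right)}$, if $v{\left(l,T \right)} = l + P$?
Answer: $-174$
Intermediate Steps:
$P = -3$ ($P = -5 + 2 = -3$)
$v{\left(l,T \right)} = -3 + l$ ($v{\left(l,T \right)} = l - 3 = -3 + l$)
$d = 174$ ($d = \left(-58\right) \left(-3\right) = 174$)
$d v{\left(2,c \right)} = 174 \left(-3 + 2\right) = 174 \left(-1\right) = -174$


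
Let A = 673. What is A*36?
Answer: 24228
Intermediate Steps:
A*36 = 673*36 = 24228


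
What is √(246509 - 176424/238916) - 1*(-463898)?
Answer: 463898 + √879431396780195/59729 ≈ 4.6439e+5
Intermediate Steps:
√(246509 - 176424/238916) - 1*(-463898) = √(246509 - 176424*1/238916) + 463898 = √(246509 - 44106/59729) + 463898 = √(14723691955/59729) + 463898 = √879431396780195/59729 + 463898 = 463898 + √879431396780195/59729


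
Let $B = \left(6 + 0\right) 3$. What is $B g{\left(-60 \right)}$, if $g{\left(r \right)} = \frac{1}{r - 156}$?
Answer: $- \frac{1}{12} \approx -0.083333$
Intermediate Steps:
$g{\left(r \right)} = \frac{1}{-156 + r}$
$B = 18$ ($B = 6 \cdot 3 = 18$)
$B g{\left(-60 \right)} = \frac{18}{-156 - 60} = \frac{18}{-216} = 18 \left(- \frac{1}{216}\right) = - \frac{1}{12}$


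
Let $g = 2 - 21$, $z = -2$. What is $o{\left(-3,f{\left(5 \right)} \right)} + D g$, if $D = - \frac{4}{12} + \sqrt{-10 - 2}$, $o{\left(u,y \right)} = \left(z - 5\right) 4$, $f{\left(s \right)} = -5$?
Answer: $- \frac{65}{3} - 38 i \sqrt{3} \approx -21.667 - 65.818 i$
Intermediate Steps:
$o{\left(u,y \right)} = -28$ ($o{\left(u,y \right)} = \left(-2 - 5\right) 4 = \left(-7\right) 4 = -28$)
$D = - \frac{1}{3} + 2 i \sqrt{3}$ ($D = \left(-4\right) \frac{1}{12} + \sqrt{-12} = - \frac{1}{3} + 2 i \sqrt{3} \approx -0.33333 + 3.4641 i$)
$g = -19$
$o{\left(-3,f{\left(5 \right)} \right)} + D g = -28 + \left(- \frac{1}{3} + 2 i \sqrt{3}\right) \left(-19\right) = -28 + \left(\frac{19}{3} - 38 i \sqrt{3}\right) = - \frac{65}{3} - 38 i \sqrt{3}$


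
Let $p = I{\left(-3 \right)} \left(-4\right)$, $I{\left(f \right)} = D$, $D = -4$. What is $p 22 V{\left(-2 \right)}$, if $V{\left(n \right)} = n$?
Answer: $-704$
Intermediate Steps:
$I{\left(f \right)} = -4$
$p = 16$ ($p = \left(-4\right) \left(-4\right) = 16$)
$p 22 V{\left(-2 \right)} = 16 \cdot 22 \left(-2\right) = 352 \left(-2\right) = -704$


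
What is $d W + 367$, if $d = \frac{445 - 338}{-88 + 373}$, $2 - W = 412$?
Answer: $\frac{12145}{57} \approx 213.07$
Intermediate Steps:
$W = -410$ ($W = 2 - 412 = -410$)
$d = \frac{107}{285} \approx 0.37544$
$d W + 367 = \frac{107}{285} \left(-410\right) + 367 = - \frac{8774}{57} + 367 = \frac{12145}{57}$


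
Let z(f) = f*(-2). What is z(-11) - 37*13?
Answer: -459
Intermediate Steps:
z(f) = -2*f
z(-11) - 37*13 = -2*(-11) - 37*13 = 22 - 481 = -459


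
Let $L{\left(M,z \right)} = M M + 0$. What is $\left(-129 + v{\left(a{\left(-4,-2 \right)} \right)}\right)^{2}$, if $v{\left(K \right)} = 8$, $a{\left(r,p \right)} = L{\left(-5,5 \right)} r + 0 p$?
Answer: $14641$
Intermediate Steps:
$L{\left(M,z \right)} = M^{2}$ ($L{\left(M,z \right)} = M^{2} + 0 = M^{2}$)
$a{\left(r,p \right)} = 25 r$ ($a{\left(r,p \right)} = \left(-5\right)^{2} r + 0 p = 25 r + 0 = 25 r$)
$\left(-129 + v{\left(a{\left(-4,-2 \right)} \right)}\right)^{2} = \left(-129 + 8\right)^{2} = \left(-121\right)^{2} = 14641$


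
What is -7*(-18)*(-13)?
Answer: -1638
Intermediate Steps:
-7*(-18)*(-13) = 126*(-13) = -1638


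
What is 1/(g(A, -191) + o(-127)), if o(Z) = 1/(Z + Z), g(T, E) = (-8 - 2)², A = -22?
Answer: 254/25399 ≈ 0.010000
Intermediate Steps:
g(T, E) = 100 (g(T, E) = (-10)² = 100)
o(Z) = 1/(2*Z)
1/(g(A, -191) + o(-127)) = 1/(100 + (½)/(-127)) = 1/(100 + (½)*(-1/127)) = 1/(100 - 1/254) = 1/(25399/254) = 254/25399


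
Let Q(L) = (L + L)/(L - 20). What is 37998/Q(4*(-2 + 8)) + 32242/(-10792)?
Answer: 17070313/5396 ≈ 3163.5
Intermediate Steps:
Q(L) = 2*L/(-20 + L) (Q(L) = (2*L)/(-20 + L) = 2*L/(-20 + L))
37998/Q(4*(-2 + 8)) + 32242/(-10792) = 37998/((2*(4*(-2 + 8))/(-20 + 4*(-2 + 8)))) + 32242/(-10792) = 37998/((2*(4*6)/(-20 + 4*6))) + 32242*(-1/10792) = 37998/((2*24/(-20 + 24))) - 16121/5396 = 37998/((2*24/4)) - 16121/5396 = 37998/((2*24*(1/4))) - 16121/5396 = 37998/12 - 16121/5396 = 37998*(1/12) - 16121/5396 = 6333/2 - 16121/5396 = 17070313/5396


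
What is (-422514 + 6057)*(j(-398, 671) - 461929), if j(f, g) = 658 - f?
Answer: 191933786961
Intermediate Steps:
(-422514 + 6057)*(j(-398, 671) - 461929) = (-422514 + 6057)*((658 - 1*(-398)) - 461929) = -416457*((658 + 398) - 461929) = -416457*(1056 - 461929) = -416457*(-460873) = 191933786961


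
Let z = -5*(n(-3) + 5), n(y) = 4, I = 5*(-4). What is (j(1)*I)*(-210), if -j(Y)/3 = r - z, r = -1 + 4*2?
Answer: -655200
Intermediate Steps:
I = -20
z = -45 (z = -5*(4 + 5) = -5*9 = -45)
r = 7 (r = -1 + 8 = 7)
j(Y) = -156 (j(Y) = -3*(7 - 1*(-45)) = -3*(7 + 45) = -3*52 = -156)
(j(1)*I)*(-210) = -156*(-20)*(-210) = 3120*(-210) = -655200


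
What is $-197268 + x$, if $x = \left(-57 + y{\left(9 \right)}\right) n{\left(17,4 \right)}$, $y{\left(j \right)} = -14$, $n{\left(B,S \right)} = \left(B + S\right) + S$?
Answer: $-199043$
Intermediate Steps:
$n{\left(B,S \right)} = B + 2 S$
$x = -1775$ ($x = \left(-57 - 14\right) \left(17 + 2 \cdot 4\right) = - 71 \left(17 + 8\right) = \left(-71\right) 25 = -1775$)
$-197268 + x = -197268 - 1775 = -199043$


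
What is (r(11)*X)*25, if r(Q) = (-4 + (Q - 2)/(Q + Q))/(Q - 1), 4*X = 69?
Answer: -27255/176 ≈ -154.86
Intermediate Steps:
X = 69/4 (X = (1/4)*69 = 69/4 ≈ 17.250)
r(Q) = (-4 + (-2 + Q)/(2*Q))/(-1 + Q) (r(Q) = (-4 + (-2 + Q)/((2*Q)))/(-1 + Q) = (-4 + (-2 + Q)*(1/(2*Q)))/(-1 + Q) = (-4 + (-2 + Q)/(2*Q))/(-1 + Q))
(r(11)*X)*25 = (((1/2)*(-2 - 7*11)/(11*(-1 + 11)))*(69/4))*25 = (((1/2)*(1/11)*(-2 - 77)/10)*(69/4))*25 = (((1/2)*(1/11)*(1/10)*(-79))*(69/4))*25 = -79/220*69/4*25 = -5451/880*25 = -27255/176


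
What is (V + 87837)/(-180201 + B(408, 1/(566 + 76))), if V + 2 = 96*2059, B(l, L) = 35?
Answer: -285499/180166 ≈ -1.5846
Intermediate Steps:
V = 197662 (V = -2 + 96*2059 = -2 + 197664 = 197662)
(V + 87837)/(-180201 + B(408, 1/(566 + 76))) = (197662 + 87837)/(-180201 + 35) = 285499/(-180166) = 285499*(-1/180166) = -285499/180166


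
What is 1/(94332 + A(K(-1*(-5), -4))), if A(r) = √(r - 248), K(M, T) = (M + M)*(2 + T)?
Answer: 23583/2224631623 - I*√67/4449263246 ≈ 1.0601e-5 - 1.8397e-9*I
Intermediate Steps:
K(M, T) = 2*M*(2 + T) (K(M, T) = (2*M)*(2 + T) = 2*M*(2 + T))
A(r) = √(-248 + r)
1/(94332 + A(K(-1*(-5), -4))) = 1/(94332 + √(-248 + 2*(-1*(-5))*(2 - 4))) = 1/(94332 + √(-248 + 2*5*(-2))) = 1/(94332 + √(-248 - 20)) = 1/(94332 + √(-268)) = 1/(94332 + 2*I*√67)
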